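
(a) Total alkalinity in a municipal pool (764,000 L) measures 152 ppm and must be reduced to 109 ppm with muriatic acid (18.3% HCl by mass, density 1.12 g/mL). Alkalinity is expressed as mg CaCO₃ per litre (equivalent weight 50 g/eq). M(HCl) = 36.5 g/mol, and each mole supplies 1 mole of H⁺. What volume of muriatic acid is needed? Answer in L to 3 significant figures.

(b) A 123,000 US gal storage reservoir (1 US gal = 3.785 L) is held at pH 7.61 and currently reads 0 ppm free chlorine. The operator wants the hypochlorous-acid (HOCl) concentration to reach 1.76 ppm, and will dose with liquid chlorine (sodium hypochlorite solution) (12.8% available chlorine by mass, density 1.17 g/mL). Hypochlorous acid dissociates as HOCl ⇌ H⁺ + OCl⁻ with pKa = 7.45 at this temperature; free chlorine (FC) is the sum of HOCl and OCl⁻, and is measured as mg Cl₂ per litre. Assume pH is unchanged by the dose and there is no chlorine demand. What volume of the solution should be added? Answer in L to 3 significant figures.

(a) Alkalinity to neutralize: (152 − 109) = 43 mg/L as CaCO₃ × 764,000 L = 32,850 g as CaCO₃.
(a) Equivalents of H⁺ required: 32,850 ÷ 50 g/eq = 657 eq = 657 mol HCl.
(a) Mass of HCl: 657 × 36.5 = 23,980 g.
(a) Mass of 18.3% solution: 23,980 / 0.183 = 131,000 g.
(a) Volume: 131,000 g ÷ 1.12 g/mL = 117,000 mL.

(b) Volume: 123,000 US gal × 3.785 L/gal = 465,555 L.
(b) [OCl⁻]/[HOCl] = 10^(pH − pKa) = 10^(7.61 − 7.45) = 1.445; fraction as HOCl = 1/(1 + 1.445) = 0.4089.
(b) Free chlorine required for 1.76 ppm HOCl: 1.76 / 0.4089 = 4.304 ppm.
(b) FC to add: 4.304 − 0 = 4.304 mg/L as Cl₂.
(b) Cl₂ equivalent: 4.304 mg/L × 465,555 L = 2004 g.
(b) Product at 12.8% available Cl: 2004 / 0.128 = 15,650 g.
(b) Volume: 15,650 g ÷ 1.17 g/mL = 13,380 mL.

(a) 117 L; (b) 13.4 L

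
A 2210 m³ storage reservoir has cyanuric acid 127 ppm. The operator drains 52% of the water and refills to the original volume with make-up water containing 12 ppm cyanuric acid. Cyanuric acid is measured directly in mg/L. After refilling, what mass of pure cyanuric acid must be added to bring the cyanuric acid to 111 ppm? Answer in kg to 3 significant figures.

96.8 kg

Volume: 2210 m³ = 2,210,000 L.
After draining 52% and refilling: 127 × 0.48 + 12 × 0.52 = 67.2 ppm.
Deficit to target: 111 − 67.2 = 43.8 mg/L.
Mass: 43.8 mg/L × 2,210,000 L = 96,800 g cyanuric acid.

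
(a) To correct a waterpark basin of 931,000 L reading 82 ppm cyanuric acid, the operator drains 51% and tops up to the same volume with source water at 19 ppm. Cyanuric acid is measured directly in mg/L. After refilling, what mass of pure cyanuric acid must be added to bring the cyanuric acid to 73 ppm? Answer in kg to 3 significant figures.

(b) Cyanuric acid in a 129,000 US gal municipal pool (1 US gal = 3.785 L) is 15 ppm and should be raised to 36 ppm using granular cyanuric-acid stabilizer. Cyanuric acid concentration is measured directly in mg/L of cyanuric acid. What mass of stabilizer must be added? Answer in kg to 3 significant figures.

(a) 21.5 kg; (b) 10.3 kg

(a) After draining 51% and refilling: 82 × 0.49 + 19 × 0.51 = 49.87 ppm.
(a) Deficit to target: 73 − 49.87 = 23.13 mg/L.
(a) Mass: 23.13 mg/L × 931,000 L = 21,530 g cyanuric acid.

(b) Volume: 129,000 US gal × 3.785 L/gal = 488,265 L.
(b) CYA to add: (36 − 15) = 21 mg/L × 488,265 L = 10,250 g cyanuric acid.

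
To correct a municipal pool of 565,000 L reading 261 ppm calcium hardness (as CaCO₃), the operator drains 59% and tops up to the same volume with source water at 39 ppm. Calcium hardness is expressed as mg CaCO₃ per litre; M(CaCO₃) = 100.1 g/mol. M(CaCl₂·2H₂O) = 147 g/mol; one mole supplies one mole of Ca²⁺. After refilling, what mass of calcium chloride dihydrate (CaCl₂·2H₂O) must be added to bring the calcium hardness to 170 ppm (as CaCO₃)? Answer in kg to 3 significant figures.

33.2 kg

After draining 59% and refilling: 261 × 0.41 + 39 × 0.59 = 130.02 ppm.
Deficit to target: 170 − 130.02 = 39.98 mg/L.
As CaCO₃: 39.98 mg/L × 565,000 L = 22,590 g; ÷ 100.1 = 225.7 mol Ca²⁺.
Mass: 225.7 × 147 = 33,170 g.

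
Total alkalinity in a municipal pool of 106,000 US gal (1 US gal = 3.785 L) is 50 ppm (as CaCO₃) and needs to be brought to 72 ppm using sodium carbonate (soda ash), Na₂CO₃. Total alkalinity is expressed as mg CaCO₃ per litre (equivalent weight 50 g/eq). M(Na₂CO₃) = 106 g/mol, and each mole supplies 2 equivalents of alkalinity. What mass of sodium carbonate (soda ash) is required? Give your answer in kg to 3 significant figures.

Volume: 106,000 US gal × 3.785 L/gal = 401,210 L.
Alkalinity to add: (72 − 50) = 22 mg/L as CaCO₃ × 401,210 L = 8827 g as CaCO₃.
Equivalents: 8827 g ÷ 50 g/eq = 176.5 eq.
Each mole of Na₂CO₃ supplies 2 eq, so 176.5 / 2 = 88.27 mol.
Mass: 88.27 mol × 106 g/mol = 9356 g.

9.36 kg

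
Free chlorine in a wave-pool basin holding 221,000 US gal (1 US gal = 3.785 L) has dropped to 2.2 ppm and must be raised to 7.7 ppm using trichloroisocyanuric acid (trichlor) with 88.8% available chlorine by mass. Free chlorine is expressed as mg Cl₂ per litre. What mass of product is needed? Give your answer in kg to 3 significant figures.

5.18 kg

Volume: 221,000 US gal × 3.785 L/gal = 836,485 L.
Chlorine deficit: 7.7 − 2.2 = 5.5 ppm = 5.5 mg/L as Cl₂.
Cl₂ equivalent needed: 5.5 mg/L × 836,485 L = 4,601,000 mg = 4601 g.
Product at 88.8% available chlorine: 4601 / 0.888 = 5181 g.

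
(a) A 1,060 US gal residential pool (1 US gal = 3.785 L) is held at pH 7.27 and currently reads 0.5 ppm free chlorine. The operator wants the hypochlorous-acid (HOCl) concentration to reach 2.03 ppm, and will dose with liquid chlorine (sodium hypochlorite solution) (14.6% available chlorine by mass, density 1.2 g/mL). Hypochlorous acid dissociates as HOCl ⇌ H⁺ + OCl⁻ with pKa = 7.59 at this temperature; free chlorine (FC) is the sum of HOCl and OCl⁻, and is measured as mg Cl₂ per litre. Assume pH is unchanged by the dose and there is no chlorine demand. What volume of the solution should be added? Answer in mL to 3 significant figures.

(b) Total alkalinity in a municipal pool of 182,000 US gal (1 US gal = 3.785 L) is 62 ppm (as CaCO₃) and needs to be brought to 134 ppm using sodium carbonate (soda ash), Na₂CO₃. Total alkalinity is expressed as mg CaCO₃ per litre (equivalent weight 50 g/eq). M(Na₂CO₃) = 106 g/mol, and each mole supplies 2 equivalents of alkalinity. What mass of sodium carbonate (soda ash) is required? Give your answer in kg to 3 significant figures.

(a) 57.3 mL; (b) 52.6 kg

(a) Volume: 1,060 US gal × 3.785 L/gal = 4,012 L.
(a) [OCl⁻]/[HOCl] = 10^(pH − pKa) = 10^(7.27 − 7.59) = 0.4786; fraction as HOCl = 1/(1 + 0.4786) = 0.6763.
(a) Free chlorine required for 2.03 ppm HOCl: 2.03 / 0.6763 = 3.002 ppm.
(a) FC to add: 3.002 − 0.5 = 2.502 mg/L as Cl₂.
(a) Cl₂ equivalent: 2.502 mg/L × 4,012 L = 10.04 g.
(a) Product at 14.6% available Cl: 10.04 / 0.146 = 68.74 g.
(a) Volume: 68.74 g ÷ 1.2 g/mL = 57.29 mL.

(b) Volume: 182,000 US gal × 3.785 L/gal = 688,870 L.
(b) Alkalinity to add: (134 − 62) = 72 mg/L as CaCO₃ × 688,870 L = 49,600 g as CaCO₃.
(b) Equivalents: 49,600 g ÷ 50 g/eq = 992 eq.
(b) Each mole of Na₂CO₃ supplies 2 eq, so 992 / 2 = 496 mol.
(b) Mass: 496 mol × 106 g/mol = 52,570 g.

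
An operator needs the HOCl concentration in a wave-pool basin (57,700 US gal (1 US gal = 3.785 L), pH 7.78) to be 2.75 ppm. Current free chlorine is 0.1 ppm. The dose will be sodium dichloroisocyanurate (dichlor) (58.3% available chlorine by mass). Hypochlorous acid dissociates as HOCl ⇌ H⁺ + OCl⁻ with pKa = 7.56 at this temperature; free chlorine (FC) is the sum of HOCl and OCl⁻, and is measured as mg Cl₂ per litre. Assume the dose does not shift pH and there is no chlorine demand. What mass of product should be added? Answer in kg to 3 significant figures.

2.70 kg

Volume: 57,700 US gal × 3.785 L/gal = 218,394 L.
[OCl⁻]/[HOCl] = 10^(pH − pKa) = 10^(7.78 − 7.56) = 1.66; fraction as HOCl = 1/(1 + 1.66) = 0.376.
Free chlorine required for 2.75 ppm HOCl: 2.75 / 0.376 = 7.314 ppm.
FC to add: 7.314 − 0.1 = 7.214 mg/L as Cl₂.
Cl₂ equivalent: 7.214 mg/L × 218,394 L = 1575 g.
Product at 58.3% available Cl: 1575 / 0.583 = 2702 g.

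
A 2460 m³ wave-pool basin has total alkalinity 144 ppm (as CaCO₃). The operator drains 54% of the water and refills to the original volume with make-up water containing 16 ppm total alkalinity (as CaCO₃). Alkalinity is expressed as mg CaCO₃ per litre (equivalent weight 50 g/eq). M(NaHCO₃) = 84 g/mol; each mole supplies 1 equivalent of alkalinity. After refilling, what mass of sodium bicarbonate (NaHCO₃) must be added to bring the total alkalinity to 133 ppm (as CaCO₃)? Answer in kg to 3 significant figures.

Volume: 2460 m³ = 2,460,000 L.
After draining 54% and refilling: 144 × 0.46 + 16 × 0.54 = 74.88 ppm.
Deficit to target: 133 − 74.88 = 58.12 mg/L.
As CaCO₃: 58.12 mg/L × 2,460,000 L = 143,000 g; ÷ 50 g/eq ÷ 1 = 2860 mol NaHCO₃.
Mass: 2860 × 84 = 240,200 g.

240 kg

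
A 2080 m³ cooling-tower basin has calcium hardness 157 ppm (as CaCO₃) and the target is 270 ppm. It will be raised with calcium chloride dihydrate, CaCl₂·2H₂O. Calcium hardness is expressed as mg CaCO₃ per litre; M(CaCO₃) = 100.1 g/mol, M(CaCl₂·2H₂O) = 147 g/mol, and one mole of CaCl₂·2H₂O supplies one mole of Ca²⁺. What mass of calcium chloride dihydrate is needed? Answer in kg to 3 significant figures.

Volume: 2080 m³ = 2,080,000 L.
Hardness to add: (270 − 157) = 113 mg/L as CaCO₃ × 2,080,000 L = 235,000 g as CaCO₃.
Moles of Ca²⁺ (1 mol Ca²⁺ ≡ 1 mol CaCO₃): 235,000 / 100.1 g/mol = 2348 mol.
Mass of CaCl₂·2H₂O: 2348 × 147 = 345,200 g.

345 kg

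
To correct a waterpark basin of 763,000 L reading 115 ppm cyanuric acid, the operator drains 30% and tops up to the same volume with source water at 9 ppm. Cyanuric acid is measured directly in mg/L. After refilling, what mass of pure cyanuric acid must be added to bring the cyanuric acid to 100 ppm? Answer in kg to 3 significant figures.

12.8 kg

After draining 30% and refilling: 115 × 0.70 + 9 × 0.30 = 83.2 ppm.
Deficit to target: 100 − 83.2 = 16.8 mg/L.
Mass: 16.8 mg/L × 763,000 L = 12,820 g cyanuric acid.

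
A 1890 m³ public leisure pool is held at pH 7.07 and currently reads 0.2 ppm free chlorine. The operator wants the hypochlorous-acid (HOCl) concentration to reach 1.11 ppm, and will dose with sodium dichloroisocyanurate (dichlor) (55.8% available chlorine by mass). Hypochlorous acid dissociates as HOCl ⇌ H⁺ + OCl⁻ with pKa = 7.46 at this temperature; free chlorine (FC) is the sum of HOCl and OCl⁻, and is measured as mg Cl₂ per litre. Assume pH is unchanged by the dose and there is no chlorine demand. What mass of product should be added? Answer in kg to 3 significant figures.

4.61 kg

Volume: 1890 m³ = 1,890,000 L.
[OCl⁻]/[HOCl] = 10^(pH − pKa) = 10^(7.07 − 7.46) = 0.4074; fraction as HOCl = 1/(1 + 0.4074) = 0.7105.
Free chlorine required for 1.11 ppm HOCl: 1.11 / 0.7105 = 1.562 ppm.
FC to add: 1.562 − 0.2 = 1.362 mg/L as Cl₂.
Cl₂ equivalent: 1.362 mg/L × 1,890,000 L = 2575 g.
Product at 55.8% available Cl: 2575 / 0.558 = 4614 g.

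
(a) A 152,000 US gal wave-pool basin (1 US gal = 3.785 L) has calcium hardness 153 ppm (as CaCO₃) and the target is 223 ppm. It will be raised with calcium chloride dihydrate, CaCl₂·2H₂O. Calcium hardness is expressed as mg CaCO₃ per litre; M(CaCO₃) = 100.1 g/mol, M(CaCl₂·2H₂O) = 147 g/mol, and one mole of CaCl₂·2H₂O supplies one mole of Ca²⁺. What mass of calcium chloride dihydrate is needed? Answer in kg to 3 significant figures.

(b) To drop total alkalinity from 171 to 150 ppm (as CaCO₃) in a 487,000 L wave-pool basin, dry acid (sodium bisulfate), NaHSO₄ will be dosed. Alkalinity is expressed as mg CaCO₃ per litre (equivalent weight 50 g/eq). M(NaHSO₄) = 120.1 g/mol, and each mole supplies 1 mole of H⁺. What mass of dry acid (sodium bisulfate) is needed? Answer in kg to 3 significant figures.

(a) 59.1 kg; (b) 24.6 kg

(a) Volume: 152,000 US gal × 3.785 L/gal = 575,320 L.
(a) Hardness to add: (223 − 153) = 70 mg/L as CaCO₃ × 575,320 L = 40,270 g as CaCO₃.
(a) Moles of Ca²⁺ (1 mol Ca²⁺ ≡ 1 mol CaCO₃): 40,270 / 100.1 g/mol = 402.3 mol.
(a) Mass of CaCl₂·2H₂O: 402.3 × 147 = 59,140 g.

(b) Alkalinity to neutralize: (171 − 150) = 21 mg/L as CaCO₃ × 487,000 L = 10,230 g as CaCO₃.
(b) Equivalents of H⁺ required: 10,230 ÷ 50 g/eq = 204.5 eq = 204.5 mol NaHSO₄.
(b) Mass of NaHSO₄: 204.5 × 120.1 = 24,570 g.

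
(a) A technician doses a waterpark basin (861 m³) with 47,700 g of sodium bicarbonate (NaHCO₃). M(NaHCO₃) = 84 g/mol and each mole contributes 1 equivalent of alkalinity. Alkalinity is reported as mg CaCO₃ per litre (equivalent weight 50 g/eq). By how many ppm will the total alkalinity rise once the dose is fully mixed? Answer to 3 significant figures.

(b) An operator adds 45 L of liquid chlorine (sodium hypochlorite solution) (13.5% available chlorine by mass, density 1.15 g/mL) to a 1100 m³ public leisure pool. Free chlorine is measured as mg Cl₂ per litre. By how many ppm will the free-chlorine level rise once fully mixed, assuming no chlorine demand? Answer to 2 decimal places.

(a) 33.0 ppm; (b) 6.35 ppm

(a) Volume: 861 m³ = 861,000 L.
(a) Moles of NaHCO₃: 47,700 g ÷ 84 g/mol = 567.9 mol → 567.9 eq of alkalinity.
(a) As CaCO₃: 567.9 eq × 50 g/eq = 28,390 g.
(a) Rise: 28,390 g / 861,000 L × 1000 = 32.98 mg/L.

(b) Volume: 1100 m³ = 1,100,000 L.
(b) Mass of solution: 45 L × 1000 mL/L × 1.15 g/mL = 51,750 g.
(b) Available chlorine delivered: 51,750 g × 0.135 = 6986 g as Cl₂.
(b) Concentration rise: 6986 g / 1,100,000 L = 6.351 mg/L = 6.35 ppm.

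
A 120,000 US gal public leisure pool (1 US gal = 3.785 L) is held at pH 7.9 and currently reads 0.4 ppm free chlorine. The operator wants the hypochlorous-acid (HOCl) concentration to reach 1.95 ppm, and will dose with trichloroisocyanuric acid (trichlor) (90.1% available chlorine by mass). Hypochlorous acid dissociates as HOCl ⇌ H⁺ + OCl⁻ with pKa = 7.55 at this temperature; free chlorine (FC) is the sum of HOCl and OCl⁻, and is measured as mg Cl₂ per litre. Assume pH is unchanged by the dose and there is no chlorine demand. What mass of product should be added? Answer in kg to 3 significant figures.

Volume: 120,000 US gal × 3.785 L/gal = 454,200 L.
[OCl⁻]/[HOCl] = 10^(pH − pKa) = 10^(7.9 − 7.55) = 2.239; fraction as HOCl = 1/(1 + 2.239) = 0.3088.
Free chlorine required for 1.95 ppm HOCl: 1.95 / 0.3088 = 6.316 ppm.
FC to add: 6.316 − 0.4 = 5.916 mg/L as Cl₂.
Cl₂ equivalent: 5.916 mg/L × 454,200 L = 2687 g.
Product at 90.1% available Cl: 2687 / 0.901 = 2982 g.

2.98 kg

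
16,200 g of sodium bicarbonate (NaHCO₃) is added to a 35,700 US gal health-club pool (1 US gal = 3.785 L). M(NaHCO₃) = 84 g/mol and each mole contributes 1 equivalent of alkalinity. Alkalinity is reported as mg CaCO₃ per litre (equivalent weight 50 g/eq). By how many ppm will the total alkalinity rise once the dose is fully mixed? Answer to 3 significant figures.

71.4 ppm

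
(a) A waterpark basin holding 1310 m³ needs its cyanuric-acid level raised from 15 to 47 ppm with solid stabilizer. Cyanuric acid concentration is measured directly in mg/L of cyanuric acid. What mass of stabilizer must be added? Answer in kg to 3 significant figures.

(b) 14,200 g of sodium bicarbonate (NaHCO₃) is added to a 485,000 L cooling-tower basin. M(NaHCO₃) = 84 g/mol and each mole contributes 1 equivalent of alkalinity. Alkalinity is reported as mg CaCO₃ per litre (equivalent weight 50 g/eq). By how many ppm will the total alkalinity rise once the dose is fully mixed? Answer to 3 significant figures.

(a) 41.9 kg; (b) 17.4 ppm

(a) Volume: 1310 m³ = 1,310,000 L.
(a) CYA to add: (47 − 15) = 32 mg/L × 1,310,000 L = 41,920 g cyanuric acid.

(b) Moles of NaHCO₃: 14,200 g ÷ 84 g/mol = 169 mol → 169 eq of alkalinity.
(b) As CaCO₃: 169 eq × 50 g/eq = 8452 g.
(b) Rise: 8452 g / 485,000 L × 1000 = 17.43 mg/L.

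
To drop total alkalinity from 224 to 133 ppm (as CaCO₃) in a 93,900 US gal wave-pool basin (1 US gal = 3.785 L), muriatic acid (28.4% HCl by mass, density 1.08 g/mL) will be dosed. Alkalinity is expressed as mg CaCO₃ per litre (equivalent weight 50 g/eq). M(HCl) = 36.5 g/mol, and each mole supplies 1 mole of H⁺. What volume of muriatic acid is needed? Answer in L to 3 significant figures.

77.0 L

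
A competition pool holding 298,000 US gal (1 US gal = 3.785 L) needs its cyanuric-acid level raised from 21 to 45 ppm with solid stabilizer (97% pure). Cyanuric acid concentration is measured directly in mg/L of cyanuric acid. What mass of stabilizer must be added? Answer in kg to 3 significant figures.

27.9 kg

Volume: 298,000 US gal × 3.785 L/gal = 1,127,930 L.
CYA to add: (45 − 21) = 24 mg/L × 1,127,930 L = 27,070 g cyanuric acid.
At 97% purity: 27,070 / 0.97 = 27,910 g product.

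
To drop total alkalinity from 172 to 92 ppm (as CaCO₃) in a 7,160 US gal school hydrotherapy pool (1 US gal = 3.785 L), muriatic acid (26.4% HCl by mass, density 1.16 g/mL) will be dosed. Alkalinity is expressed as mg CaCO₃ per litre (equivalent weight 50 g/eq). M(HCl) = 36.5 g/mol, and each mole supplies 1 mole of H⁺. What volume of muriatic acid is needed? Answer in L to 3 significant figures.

Volume: 7,160 US gal × 3.785 L/gal = 27,101 L.
Alkalinity to neutralize: (172 − 92) = 80 mg/L as CaCO₃ × 27,101 L = 2168 g as CaCO₃.
Equivalents of H⁺ required: 2168 ÷ 50 g/eq = 43.36 eq = 43.36 mol HCl.
Mass of HCl: 43.36 × 36.5 = 1583 g.
Mass of 26.4% solution: 1583 / 0.264 = 5995 g.
Volume: 5995 g ÷ 1.16 g/mL = 5168 mL.

5.17 L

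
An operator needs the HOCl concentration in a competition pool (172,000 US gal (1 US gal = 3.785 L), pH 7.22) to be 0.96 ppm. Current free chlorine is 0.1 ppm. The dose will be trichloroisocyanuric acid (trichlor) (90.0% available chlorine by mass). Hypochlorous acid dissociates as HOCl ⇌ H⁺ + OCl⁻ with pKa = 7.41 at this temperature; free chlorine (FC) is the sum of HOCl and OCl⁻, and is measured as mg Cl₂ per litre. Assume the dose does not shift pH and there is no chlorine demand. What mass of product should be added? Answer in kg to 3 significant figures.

Volume: 172,000 US gal × 3.785 L/gal = 651,020 L.
[OCl⁻]/[HOCl] = 10^(pH − pKa) = 10^(7.22 − 7.41) = 0.6457; fraction as HOCl = 1/(1 + 0.6457) = 0.6077.
Free chlorine required for 0.96 ppm HOCl: 0.96 / 0.6077 = 1.58 ppm.
FC to add: 1.58 − 0.1 = 1.48 mg/L as Cl₂.
Cl₂ equivalent: 1.48 mg/L × 651,020 L = 963.4 g.
Product at 90.0% available Cl: 963.4 / 0.9 = 1070 g.

1.07 kg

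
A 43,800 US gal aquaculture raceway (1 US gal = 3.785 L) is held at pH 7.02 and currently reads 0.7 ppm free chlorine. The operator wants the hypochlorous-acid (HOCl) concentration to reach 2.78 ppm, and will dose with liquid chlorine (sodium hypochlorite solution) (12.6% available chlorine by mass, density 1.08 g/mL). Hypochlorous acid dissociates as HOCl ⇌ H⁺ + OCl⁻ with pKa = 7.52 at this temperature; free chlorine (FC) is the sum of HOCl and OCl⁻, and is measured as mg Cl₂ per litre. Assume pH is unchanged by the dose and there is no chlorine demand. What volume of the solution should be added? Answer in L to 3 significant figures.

Volume: 43,800 US gal × 3.785 L/gal = 165,783 L.
[OCl⁻]/[HOCl] = 10^(pH − pKa) = 10^(7.02 − 7.52) = 0.3162; fraction as HOCl = 1/(1 + 0.3162) = 0.7597.
Free chlorine required for 2.78 ppm HOCl: 2.78 / 0.7597 = 3.659 ppm.
FC to add: 3.659 − 0.7 = 2.959 mg/L as Cl₂.
Cl₂ equivalent: 2.959 mg/L × 165,783 L = 490.6 g.
Product at 12.6% available Cl: 490.6 / 0.126 = 3893 g.
Volume: 3893 g ÷ 1.08 g/mL = 3605 mL.

3.61 L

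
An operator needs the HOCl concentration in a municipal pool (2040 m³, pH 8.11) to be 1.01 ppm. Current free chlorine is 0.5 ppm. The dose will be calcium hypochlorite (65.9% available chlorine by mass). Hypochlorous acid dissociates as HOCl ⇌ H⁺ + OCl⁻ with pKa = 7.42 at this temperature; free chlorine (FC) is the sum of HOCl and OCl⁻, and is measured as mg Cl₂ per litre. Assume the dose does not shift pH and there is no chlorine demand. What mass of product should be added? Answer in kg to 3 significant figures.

Volume: 2040 m³ = 2,040,000 L.
[OCl⁻]/[HOCl] = 10^(pH − pKa) = 10^(8.11 − 7.42) = 4.898; fraction as HOCl = 1/(1 + 4.898) = 0.1696.
Free chlorine required for 1.01 ppm HOCl: 1.01 / 0.1696 = 5.957 ppm.
FC to add: 5.957 − 0.5 = 5.457 mg/L as Cl₂.
Cl₂ equivalent: 5.457 mg/L × 2,040,000 L = 11,130 g.
Product at 65.9% available Cl: 11,130 / 0.659 = 16,890 g.

16.9 kg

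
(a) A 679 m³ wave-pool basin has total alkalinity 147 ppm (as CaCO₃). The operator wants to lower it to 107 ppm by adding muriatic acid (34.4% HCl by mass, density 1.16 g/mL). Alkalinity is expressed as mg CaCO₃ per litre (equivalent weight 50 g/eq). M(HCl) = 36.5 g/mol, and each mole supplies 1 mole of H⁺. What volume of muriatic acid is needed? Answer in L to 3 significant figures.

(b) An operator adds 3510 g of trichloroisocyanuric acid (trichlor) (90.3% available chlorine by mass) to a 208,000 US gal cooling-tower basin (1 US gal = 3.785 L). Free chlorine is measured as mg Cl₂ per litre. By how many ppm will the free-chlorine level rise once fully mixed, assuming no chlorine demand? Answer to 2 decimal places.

(a) 49.7 L; (b) 4.03 ppm

(a) Volume: 679 m³ = 679,000 L.
(a) Alkalinity to neutralize: (147 − 107) = 40 mg/L as CaCO₃ × 679,000 L = 27,160 g as CaCO₃.
(a) Equivalents of H⁺ required: 27,160 ÷ 50 g/eq = 543.2 eq = 543.2 mol HCl.
(a) Mass of HCl: 543.2 × 36.5 = 19,830 g.
(a) Mass of 34.4% solution: 19,830 / 0.344 = 57,640 g.
(a) Volume: 57,640 g ÷ 1.16 g/mL = 49,690 mL.

(b) Volume: 208,000 US gal × 3.785 L/gal = 787,280 L.
(b) Available chlorine delivered: 3510 g × 0.903 = 3170 g as Cl₂.
(b) Concentration rise: 3170 g / 787,280 L = 4.026 mg/L = 4.03 ppm.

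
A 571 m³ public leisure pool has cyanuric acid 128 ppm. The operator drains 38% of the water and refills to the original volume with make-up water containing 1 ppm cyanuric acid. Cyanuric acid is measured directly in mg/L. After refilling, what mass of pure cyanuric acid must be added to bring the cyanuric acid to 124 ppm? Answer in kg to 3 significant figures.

25.3 kg

Volume: 571 m³ = 571,000 L.
After draining 38% and refilling: 128 × 0.62 + 1 × 0.38 = 79.74 ppm.
Deficit to target: 124 − 79.74 = 44.26 mg/L.
Mass: 44.26 mg/L × 571,000 L = 25,270 g cyanuric acid.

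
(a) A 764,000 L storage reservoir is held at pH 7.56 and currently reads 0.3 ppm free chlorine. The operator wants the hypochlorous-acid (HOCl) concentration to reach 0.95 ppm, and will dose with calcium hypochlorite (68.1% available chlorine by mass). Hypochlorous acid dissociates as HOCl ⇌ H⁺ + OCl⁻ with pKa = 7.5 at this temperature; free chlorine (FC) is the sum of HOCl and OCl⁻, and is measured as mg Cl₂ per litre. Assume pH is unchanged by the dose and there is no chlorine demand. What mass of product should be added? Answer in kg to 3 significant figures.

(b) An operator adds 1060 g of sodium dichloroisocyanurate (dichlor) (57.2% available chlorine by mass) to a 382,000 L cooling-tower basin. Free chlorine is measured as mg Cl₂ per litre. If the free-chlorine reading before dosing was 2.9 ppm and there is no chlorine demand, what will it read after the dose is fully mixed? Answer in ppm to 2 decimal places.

(a) [OCl⁻]/[HOCl] = 10^(pH − pKa) = 10^(7.56 − 7.5) = 1.148; fraction as HOCl = 1/(1 + 1.148) = 0.4655.
(a) Free chlorine required for 0.95 ppm HOCl: 0.95 / 0.4655 = 2.041 ppm.
(a) FC to add: 2.041 − 0.3 = 1.741 mg/L as Cl₂.
(a) Cl₂ equivalent: 1.741 mg/L × 764,000 L = 1330 g.
(a) Product at 68.1% available Cl: 1330 / 0.681 = 1953 g.

(b) Available chlorine delivered: 1060 g × 0.572 = 606.3 g as Cl₂.
(b) Concentration rise: 606.3 g / 382,000 L = 1.587 mg/L = 1.59 ppm.
(b) Final FC: 2.9 + 1.59 = 4.49 ppm.

(a) 1.95 kg; (b) 4.49 ppm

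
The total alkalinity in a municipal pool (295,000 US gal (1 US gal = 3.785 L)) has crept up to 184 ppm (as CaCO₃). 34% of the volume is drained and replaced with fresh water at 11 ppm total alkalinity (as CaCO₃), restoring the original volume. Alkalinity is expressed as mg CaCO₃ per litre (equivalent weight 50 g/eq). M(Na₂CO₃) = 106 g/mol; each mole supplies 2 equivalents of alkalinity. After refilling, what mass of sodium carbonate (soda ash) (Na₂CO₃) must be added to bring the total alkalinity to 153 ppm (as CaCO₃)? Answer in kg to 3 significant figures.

Volume: 295,000 US gal × 3.785 L/gal = 1,116,575 L.
After draining 34% and refilling: 184 × 0.66 + 11 × 0.34 = 125.18 ppm.
Deficit to target: 153 − 125.18 = 27.82 mg/L.
As CaCO₃: 27.82 mg/L × 1,116,575 L = 31,060 g; ÷ 50 g/eq ÷ 2 = 310.6 mol Na₂CO₃.
Mass: 310.6 × 106 = 32,930 g.

32.9 kg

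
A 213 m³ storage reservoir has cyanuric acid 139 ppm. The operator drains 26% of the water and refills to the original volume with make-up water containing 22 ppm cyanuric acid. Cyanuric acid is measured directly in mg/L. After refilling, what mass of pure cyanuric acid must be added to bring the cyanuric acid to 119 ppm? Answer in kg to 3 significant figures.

2.22 kg

Volume: 213 m³ = 213,000 L.
After draining 26% and refilling: 139 × 0.74 + 22 × 0.26 = 108.58 ppm.
Deficit to target: 119 − 108.58 = 10.42 mg/L.
Mass: 10.42 mg/L × 213,000 L = 2219 g cyanuric acid.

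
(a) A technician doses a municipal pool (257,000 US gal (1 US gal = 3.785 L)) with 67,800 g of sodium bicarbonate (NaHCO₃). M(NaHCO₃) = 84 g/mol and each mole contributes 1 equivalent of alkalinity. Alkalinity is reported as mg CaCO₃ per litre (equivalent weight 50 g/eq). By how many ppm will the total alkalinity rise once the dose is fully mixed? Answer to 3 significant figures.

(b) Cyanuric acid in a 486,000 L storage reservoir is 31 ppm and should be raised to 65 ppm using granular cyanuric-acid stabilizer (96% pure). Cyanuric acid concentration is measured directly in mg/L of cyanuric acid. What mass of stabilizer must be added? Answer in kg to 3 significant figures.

(a) 41.5 ppm; (b) 17.2 kg

(a) Volume: 257,000 US gal × 3.785 L/gal = 972,745 L.
(a) Moles of NaHCO₃: 67,800 g ÷ 84 g/mol = 807.1 mol → 807.1 eq of alkalinity.
(a) As CaCO₃: 807.1 eq × 50 g/eq = 40,360 g.
(a) Rise: 40,360 g / 972,745 L × 1000 = 41.49 mg/L.

(b) CYA to add: (65 − 31) = 34 mg/L × 486,000 L = 16,520 g cyanuric acid.
(b) At 96% purity: 16,520 / 0.96 = 17,210 g product.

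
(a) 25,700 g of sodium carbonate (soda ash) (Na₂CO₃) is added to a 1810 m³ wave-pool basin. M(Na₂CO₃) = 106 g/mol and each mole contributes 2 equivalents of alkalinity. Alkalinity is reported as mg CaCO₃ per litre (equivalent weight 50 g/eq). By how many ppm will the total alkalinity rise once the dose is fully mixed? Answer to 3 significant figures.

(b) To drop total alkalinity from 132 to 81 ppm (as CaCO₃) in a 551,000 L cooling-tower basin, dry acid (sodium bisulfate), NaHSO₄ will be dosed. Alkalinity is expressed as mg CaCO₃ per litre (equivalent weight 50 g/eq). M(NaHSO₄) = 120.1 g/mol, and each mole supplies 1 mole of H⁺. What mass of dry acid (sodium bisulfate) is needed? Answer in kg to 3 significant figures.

(a) Volume: 1810 m³ = 1,810,000 L.
(a) Moles of Na₂CO₃: 25,700 g ÷ 106 g/mol = 242.5 mol → 484.9 eq of alkalinity.
(a) As CaCO₃: 484.9 eq × 50 g/eq = 24,250 g.
(a) Rise: 24,250 g / 1,810,000 L × 1000 = 13.4 mg/L.

(b) Alkalinity to neutralize: (132 − 81) = 51 mg/L as CaCO₃ × 551,000 L = 28,100 g as CaCO₃.
(b) Equivalents of H⁺ required: 28,100 ÷ 50 g/eq = 562 eq = 562 mol NaHSO₄.
(b) Mass of NaHSO₄: 562 × 120.1 = 67,500 g.

(a) 13.4 ppm; (b) 67.5 kg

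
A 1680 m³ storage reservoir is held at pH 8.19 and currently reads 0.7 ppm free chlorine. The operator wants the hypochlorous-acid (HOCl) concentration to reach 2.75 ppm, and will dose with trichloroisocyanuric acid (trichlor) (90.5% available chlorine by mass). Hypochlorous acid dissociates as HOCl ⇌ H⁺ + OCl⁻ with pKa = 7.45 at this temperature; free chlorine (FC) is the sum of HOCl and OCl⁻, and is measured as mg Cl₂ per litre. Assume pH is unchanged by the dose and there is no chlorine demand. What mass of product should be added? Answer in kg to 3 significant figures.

31.9 kg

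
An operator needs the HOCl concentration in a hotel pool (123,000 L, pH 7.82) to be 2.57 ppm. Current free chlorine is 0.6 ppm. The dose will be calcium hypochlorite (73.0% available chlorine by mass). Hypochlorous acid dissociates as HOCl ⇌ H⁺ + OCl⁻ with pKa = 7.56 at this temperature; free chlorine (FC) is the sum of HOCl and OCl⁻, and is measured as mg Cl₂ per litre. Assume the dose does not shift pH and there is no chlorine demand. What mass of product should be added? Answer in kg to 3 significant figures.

[OCl⁻]/[HOCl] = 10^(pH − pKa) = 10^(7.82 − 7.56) = 1.82; fraction as HOCl = 1/(1 + 1.82) = 0.3546.
Free chlorine required for 2.57 ppm HOCl: 2.57 / 0.3546 = 7.247 ppm.
FC to add: 7.247 − 0.6 = 6.647 mg/L as Cl₂.
Cl₂ equivalent: 6.647 mg/L × 123,000 L = 817.5 g.
Product at 73.0% available Cl: 817.5 / 0.73 = 1120 g.

1.12 kg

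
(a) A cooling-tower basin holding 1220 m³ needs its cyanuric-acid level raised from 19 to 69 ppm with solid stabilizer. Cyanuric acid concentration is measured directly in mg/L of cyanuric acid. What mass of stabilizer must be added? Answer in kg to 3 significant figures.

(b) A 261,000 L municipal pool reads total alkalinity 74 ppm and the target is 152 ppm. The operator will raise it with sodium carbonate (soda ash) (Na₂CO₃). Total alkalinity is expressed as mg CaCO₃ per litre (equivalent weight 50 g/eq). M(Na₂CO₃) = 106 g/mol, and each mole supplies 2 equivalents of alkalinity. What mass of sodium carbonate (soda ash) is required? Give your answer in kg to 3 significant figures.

(a) Volume: 1220 m³ = 1,220,000 L.
(a) CYA to add: (69 − 19) = 50 mg/L × 1,220,000 L = 61,000 g cyanuric acid.

(b) Alkalinity to add: (152 − 74) = 78 mg/L as CaCO₃ × 261,000 L = 20,360 g as CaCO₃.
(b) Equivalents: 20,360 g ÷ 50 g/eq = 407.2 eq.
(b) Each mole of Na₂CO₃ supplies 2 eq, so 407.2 / 2 = 203.6 mol.
(b) Mass: 203.6 mol × 106 g/mol = 21,580 g.

(a) 61.0 kg; (b) 21.6 kg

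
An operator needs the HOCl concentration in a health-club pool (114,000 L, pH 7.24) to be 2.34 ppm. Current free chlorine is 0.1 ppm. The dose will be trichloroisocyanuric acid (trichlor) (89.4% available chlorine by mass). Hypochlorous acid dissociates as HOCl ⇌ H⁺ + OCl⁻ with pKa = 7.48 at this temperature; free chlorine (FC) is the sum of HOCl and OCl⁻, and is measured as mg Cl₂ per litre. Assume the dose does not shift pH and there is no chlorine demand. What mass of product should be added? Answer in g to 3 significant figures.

457 g

[OCl⁻]/[HOCl] = 10^(pH − pKa) = 10^(7.24 − 7.48) = 0.5754; fraction as HOCl = 1/(1 + 0.5754) = 0.6347.
Free chlorine required for 2.34 ppm HOCl: 2.34 / 0.6347 = 3.687 ppm.
FC to add: 3.687 − 0.1 = 3.587 mg/L as Cl₂.
Cl₂ equivalent: 3.587 mg/L × 114,000 L = 408.9 g.
Product at 89.4% available Cl: 408.9 / 0.894 = 457.3 g.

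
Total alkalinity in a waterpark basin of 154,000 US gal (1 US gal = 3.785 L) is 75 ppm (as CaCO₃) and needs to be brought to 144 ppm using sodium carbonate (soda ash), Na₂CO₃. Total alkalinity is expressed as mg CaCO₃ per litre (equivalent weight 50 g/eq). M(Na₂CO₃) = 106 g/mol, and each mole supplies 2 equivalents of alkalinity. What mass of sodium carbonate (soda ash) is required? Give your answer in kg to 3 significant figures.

Volume: 154,000 US gal × 3.785 L/gal = 582,890 L.
Alkalinity to add: (144 − 75) = 69 mg/L as CaCO₃ × 582,890 L = 40,220 g as CaCO₃.
Equivalents: 40,220 g ÷ 50 g/eq = 804.4 eq.
Each mole of Na₂CO₃ supplies 2 eq, so 804.4 / 2 = 402.2 mol.
Mass: 402.2 mol × 106 g/mol = 42,630 g.

42.6 kg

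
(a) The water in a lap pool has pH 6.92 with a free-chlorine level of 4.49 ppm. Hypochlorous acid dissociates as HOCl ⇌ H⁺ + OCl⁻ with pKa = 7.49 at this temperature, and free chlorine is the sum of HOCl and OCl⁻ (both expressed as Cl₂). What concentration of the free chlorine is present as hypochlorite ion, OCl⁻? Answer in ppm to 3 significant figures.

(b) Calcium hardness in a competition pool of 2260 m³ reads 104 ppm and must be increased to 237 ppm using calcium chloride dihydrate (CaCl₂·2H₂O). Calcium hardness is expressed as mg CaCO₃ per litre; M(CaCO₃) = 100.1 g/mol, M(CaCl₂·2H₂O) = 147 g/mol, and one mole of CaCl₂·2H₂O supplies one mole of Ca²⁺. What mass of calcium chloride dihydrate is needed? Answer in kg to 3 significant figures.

(a) 0.952 ppm; (b) 441 kg

(a) [OCl⁻]/[HOCl] = 10^(pH − pKa) = 10^(6.92 − 7.49) = 10^-0.57 = 0.2692.
(a) Fraction as HOCl = 1 / (1 + 0.2692) = 0.7879.
(a) OCl⁻ = (1 − 0.7879) × 4.49 ppm = 0.9522 ppm.

(b) Volume: 2260 m³ = 2,260,000 L.
(b) Hardness to add: (237 − 104) = 133 mg/L as CaCO₃ × 2,260,000 L = 300,600 g as CaCO₃.
(b) Moles of Ca²⁺ (1 mol Ca²⁺ ≡ 1 mol CaCO₃): 300,600 / 100.1 g/mol = 3003 mol.
(b) Mass of CaCl₂·2H₂O: 3003 × 147 = 441,400 g.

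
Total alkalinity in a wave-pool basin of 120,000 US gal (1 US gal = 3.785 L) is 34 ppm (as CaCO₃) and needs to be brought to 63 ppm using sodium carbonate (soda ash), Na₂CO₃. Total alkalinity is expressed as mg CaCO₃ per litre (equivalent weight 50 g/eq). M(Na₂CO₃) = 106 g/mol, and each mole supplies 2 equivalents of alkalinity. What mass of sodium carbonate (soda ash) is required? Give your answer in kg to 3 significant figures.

Volume: 120,000 US gal × 3.785 L/gal = 454,200 L.
Alkalinity to add: (63 − 34) = 29 mg/L as CaCO₃ × 454,200 L = 13,170 g as CaCO₃.
Equivalents: 13,170 g ÷ 50 g/eq = 263.4 eq.
Each mole of Na₂CO₃ supplies 2 eq, so 263.4 / 2 = 131.7 mol.
Mass: 131.7 mol × 106 g/mol = 13,960 g.

14.0 kg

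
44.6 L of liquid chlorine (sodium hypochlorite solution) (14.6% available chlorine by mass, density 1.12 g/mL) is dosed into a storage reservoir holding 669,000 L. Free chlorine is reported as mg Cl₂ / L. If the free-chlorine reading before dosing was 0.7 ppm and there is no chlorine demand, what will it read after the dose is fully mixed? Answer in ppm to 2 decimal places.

11.60 ppm

Mass of solution: 44.6 L × 1000 mL/L × 1.12 g/mL = 49,950 g.
Available chlorine delivered: 49,950 g × 0.146 = 7293 g as Cl₂.
Concentration rise: 7293 g / 669,000 L = 10.9 mg/L = 10.90 ppm.
Final FC: 0.7 + 10.90 = 11.60 ppm.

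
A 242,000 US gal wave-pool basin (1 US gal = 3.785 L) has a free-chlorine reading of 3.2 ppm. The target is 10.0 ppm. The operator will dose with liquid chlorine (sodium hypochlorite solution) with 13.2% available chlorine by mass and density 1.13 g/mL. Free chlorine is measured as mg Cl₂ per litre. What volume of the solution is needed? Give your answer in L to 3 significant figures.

41.8 L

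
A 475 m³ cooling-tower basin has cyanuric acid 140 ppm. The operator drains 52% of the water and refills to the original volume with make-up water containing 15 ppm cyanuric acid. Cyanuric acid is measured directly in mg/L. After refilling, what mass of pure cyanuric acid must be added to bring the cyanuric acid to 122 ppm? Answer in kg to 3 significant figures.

Volume: 475 m³ = 475,000 L.
After draining 52% and refilling: 140 × 0.48 + 15 × 0.52 = 75 ppm.
Deficit to target: 122 − 75 = 47 mg/L.
Mass: 47 mg/L × 475,000 L = 22,320 g cyanuric acid.

22.3 kg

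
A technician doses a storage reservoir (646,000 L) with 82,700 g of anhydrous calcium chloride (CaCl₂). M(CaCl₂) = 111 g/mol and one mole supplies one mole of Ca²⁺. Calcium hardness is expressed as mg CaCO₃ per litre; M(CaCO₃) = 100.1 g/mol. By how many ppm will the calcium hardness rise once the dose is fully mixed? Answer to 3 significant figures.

Moles of Ca²⁺: 82,700 g ÷ 111 g/mol = 745 mol.
As CaCO₃: 745 mol × 100.1 g/mol = 74,580 g.
Rise: 74,580 g / 646,000 L × 1000 = 115.4 mg/L.

115 ppm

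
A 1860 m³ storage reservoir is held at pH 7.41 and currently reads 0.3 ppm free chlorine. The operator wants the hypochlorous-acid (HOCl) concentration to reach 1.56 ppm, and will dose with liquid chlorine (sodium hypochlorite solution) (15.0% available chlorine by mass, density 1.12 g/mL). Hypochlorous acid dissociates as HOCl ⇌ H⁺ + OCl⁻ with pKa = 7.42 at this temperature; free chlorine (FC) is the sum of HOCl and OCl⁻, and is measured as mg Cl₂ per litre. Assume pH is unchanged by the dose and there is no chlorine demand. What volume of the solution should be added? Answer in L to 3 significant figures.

30.8 L

Volume: 1860 m³ = 1,860,000 L.
[OCl⁻]/[HOCl] = 10^(pH − pKa) = 10^(7.41 − 7.42) = 0.9772; fraction as HOCl = 1/(1 + 0.9772) = 0.5058.
Free chlorine required for 1.56 ppm HOCl: 1.56 / 0.5058 = 3.084 ppm.
FC to add: 3.084 − 0.3 = 2.784 mg/L as Cl₂.
Cl₂ equivalent: 2.784 mg/L × 1,860,000 L = 5179 g.
Product at 15.0% available Cl: 5179 / 0.15 = 34,530 g.
Volume: 34,530 g ÷ 1.12 g/mL = 30,830 mL.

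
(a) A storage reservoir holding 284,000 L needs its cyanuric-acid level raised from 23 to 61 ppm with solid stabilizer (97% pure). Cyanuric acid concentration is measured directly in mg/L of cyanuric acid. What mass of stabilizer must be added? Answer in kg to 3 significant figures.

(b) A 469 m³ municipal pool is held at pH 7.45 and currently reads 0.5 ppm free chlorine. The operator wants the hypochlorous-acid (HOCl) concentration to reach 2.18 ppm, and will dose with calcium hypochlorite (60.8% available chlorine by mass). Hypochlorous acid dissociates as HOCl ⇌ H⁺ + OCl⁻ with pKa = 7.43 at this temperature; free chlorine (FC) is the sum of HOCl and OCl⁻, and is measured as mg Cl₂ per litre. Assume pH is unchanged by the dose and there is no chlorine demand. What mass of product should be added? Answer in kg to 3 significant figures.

(a) CYA to add: (61 − 23) = 38 mg/L × 284,000 L = 10,790 g cyanuric acid.
(a) At 97% purity: 10,790 / 0.97 = 11,130 g product.

(b) Volume: 469 m³ = 469,000 L.
(b) [OCl⁻]/[HOCl] = 10^(pH − pKa) = 10^(7.45 − 7.43) = 1.047; fraction as HOCl = 1/(1 + 1.047) = 0.4885.
(b) Free chlorine required for 2.18 ppm HOCl: 2.18 / 0.4885 = 4.463 ppm.
(b) FC to add: 4.463 − 0.5 = 3.963 mg/L as Cl₂.
(b) Cl₂ equivalent: 3.963 mg/L × 469,000 L = 1859 g.
(b) Product at 60.8% available Cl: 1859 / 0.608 = 3057 g.

(a) 11.1 kg; (b) 3.06 kg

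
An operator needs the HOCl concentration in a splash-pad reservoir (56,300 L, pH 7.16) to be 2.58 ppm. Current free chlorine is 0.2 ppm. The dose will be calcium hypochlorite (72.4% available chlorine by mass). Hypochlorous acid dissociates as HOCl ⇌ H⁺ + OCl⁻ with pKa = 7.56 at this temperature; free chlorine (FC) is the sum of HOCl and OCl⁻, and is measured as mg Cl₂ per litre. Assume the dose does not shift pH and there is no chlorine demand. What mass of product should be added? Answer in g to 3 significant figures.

265 g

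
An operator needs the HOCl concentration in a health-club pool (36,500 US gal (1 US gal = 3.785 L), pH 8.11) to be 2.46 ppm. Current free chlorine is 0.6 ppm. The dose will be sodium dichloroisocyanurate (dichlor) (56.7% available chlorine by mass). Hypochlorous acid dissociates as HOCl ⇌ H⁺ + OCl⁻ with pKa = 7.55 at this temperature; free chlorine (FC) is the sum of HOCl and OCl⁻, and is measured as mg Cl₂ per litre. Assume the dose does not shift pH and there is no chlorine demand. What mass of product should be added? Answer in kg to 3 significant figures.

2.63 kg

Volume: 36,500 US gal × 3.785 L/gal = 138,152 L.
[OCl⁻]/[HOCl] = 10^(pH − pKa) = 10^(8.11 − 7.55) = 3.631; fraction as HOCl = 1/(1 + 3.631) = 0.2159.
Free chlorine required for 2.46 ppm HOCl: 2.46 / 0.2159 = 11.39 ppm.
FC to add: 11.39 − 0.6 = 10.79 mg/L as Cl₂.
Cl₂ equivalent: 10.79 mg/L × 138,152 L = 1491 g.
Product at 56.7% available Cl: 1491 / 0.567 = 2629 g.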